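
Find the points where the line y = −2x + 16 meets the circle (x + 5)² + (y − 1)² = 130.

(4, 8) and (6, 4)

Substitute y = −2x + 16:
5x² − 50x + 120 = 0  ⟹  x² − 10x + 24 = 0
x = 6 or x = 4, giving (6, 4) and (4, 8).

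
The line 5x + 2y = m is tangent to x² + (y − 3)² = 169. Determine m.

m = 6 ± 13√29

Tangency holds when the distance from the centre (0, 3) to the line equals the radius 13:
|5·0 + 2·3 − m| / √29 = 13
|m − (6)| = 13√29.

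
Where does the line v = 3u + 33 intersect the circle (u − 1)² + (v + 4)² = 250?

(−14, −9) and (−8, 9)

From the line, v = 3u + 33. Substituting:
10u² + 220u + 1120 = 0  ⟹  u² + 22u + 112 = 0
u = −8 or u = −14, giving (−8, 9) and (−14, −9).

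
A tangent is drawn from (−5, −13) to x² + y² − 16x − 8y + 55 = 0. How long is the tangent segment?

√433

Centre (8, 4), r² = 25. |PO|² = (−13)² + (−17)² = 458.
The tangent meets the radius at right angles, so tangent² = |PO|² − r² = 458 − 25 = 433.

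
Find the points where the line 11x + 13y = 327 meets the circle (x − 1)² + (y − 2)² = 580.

(−1, 26) and (25, 4)

From the line, y = (327 − 11x)/13. Substituting:
290x² − 6960x − 7250 = 0  ⟹  x² − 24x − 25 = 0
x = 25 or x = −1, giving (25, 4) and (−1, 26).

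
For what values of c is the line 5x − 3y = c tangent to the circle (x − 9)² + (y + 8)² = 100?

c = 69 ± 10√34

The line touches the circle iff its distance from (9, −8) is 10:
|5·9 − 3·(−8) − c| / √34 = 10
|c − (69)| = 10√34.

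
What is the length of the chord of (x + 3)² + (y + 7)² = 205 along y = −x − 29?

The distance from (−3, −7) to the line is 19/√2, and r² = 205.
Half the chord is √(r² − d²) = √(49/2), so the full chord is 7√2.

7√2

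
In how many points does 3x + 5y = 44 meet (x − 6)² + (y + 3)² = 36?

0

Substituting the line into the circle gives 34x² − 654x + 3481 = 0.
Discriminant = (−654)² − 4·34·(3481) = −45700 < 0.
No real roots: the line does not meet the circle.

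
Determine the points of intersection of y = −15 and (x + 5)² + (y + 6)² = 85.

(−7, −15) and (−3, −15)

Express y = −15 and substitute into the circle:
x² + 10x + 21 = 0
x = −3 or x = −7, giving (−3, −15) and (−7, −15).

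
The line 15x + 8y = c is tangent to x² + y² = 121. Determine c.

c = −187 or c = 187

Tangency holds when the distance from the centre (0, 0) to the line equals the radius 11:
|15·0 + 8·0 − c| / √289 = 11
|c| = 11·17, so c = 187 or c = −187.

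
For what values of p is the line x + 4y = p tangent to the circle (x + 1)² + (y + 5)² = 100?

p = −21 ± 10√17

Tangency holds when the distance from the centre (−1, −5) to the line equals the radius 10:
|1·(−1) + 4·(−5) − p| / √17 = 10
|p − (−21)| = 10√17.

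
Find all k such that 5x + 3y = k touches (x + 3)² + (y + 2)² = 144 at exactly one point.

Tangency holds when the distance from the centre (−3, −2) to the line equals the radius 12:
|5·(−3) + 3·(−2) − k| / √34 = 12
|k − (−21)| = 12√34.

k = −21 ± 12√34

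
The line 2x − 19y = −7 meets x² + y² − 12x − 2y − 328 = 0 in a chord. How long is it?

2√365

The distance from (6, 1) to the line is 0/√365, and r² = 365.
Half the chord is √(r² − d²) = √(365), so the full chord is 2√365.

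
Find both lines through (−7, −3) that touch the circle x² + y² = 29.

2x + 5y = −29 and 5x − 2y = −29

Let a tangent through (−7, −3) have slope m. Its distance from (0, 0) must equal √29:
(7m − (3))² = 29(m² + 1)
10m² − 21m − 10 = 0, so m = −2/5 or m = 5/2.
With m = −2/5: 2x + 5y = −29. With m = 5/2: 5x − 2y = −29.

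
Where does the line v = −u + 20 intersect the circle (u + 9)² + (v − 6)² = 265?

(2, 18) and (3, 17)

Substitute v = −u + 20:
2u² − 10u + 12 = 0  ⟹  u² − 5u + 6 = 0
u = 3 or u = 2, giving (3, 17) and (2, 18).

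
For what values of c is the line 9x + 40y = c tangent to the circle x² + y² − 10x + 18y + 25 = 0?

c = −684 or c = 54

For a tangent, require d(centre, line) = r = 9.
|9·5 + 40·(−9) − c| / √1681 = 9
|c − (−315)| = 9·41, so c = 54 or c = −684.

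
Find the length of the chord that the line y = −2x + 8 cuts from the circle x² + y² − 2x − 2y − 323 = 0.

The distance from (1, 1) to the line is 5/√5, and r² = 325.
Chord = 2√(r² − d²) = 2·√(320) = 16√5.

16√5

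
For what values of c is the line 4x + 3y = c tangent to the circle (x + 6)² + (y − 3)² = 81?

The line touches the circle iff its distance from (−6, 3) is 9:
|4·(−6) + 3·3 − c| / √25 = 9
|c − (−15)| = 9·5, so c = 30 or c = −60.

c = −60 or c = 30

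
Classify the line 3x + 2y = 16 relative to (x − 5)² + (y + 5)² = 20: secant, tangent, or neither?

secant

Centre (5, −5), r² = 20. Distance² from centre to line = (−11)²/13 = 121/13.
Since d² < r², the line cuts the circle twice.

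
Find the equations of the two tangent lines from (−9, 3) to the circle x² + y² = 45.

Write the tangent as mx − y + (3 − m·(−9)) = 0 and set its distance from the centre to 3√5:
[m·(9) − (−3)]² = 45(m² + 1)
2m² + 3m − 2 = 0, so m = 1/2 or m = −2.
With m = 1/2: x − 2y = −15. With m = −2: 2x + y = −15.

x − 2y = −15 and 2x + y = −15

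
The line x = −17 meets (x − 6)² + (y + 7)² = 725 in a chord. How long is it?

The line gives x = −17. Substituting into the circle:
y² + 14y − 147 = 0
y = 7 or y = −21, giving (−17, 7) and (−17, −21).
|(−17, 7) − (−17, −21)| = √((0)² + (28)²) = 28.

28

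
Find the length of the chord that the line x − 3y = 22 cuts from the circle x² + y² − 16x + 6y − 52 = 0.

7√10

Centre (8, −3), r² = 125. Perpendicular distance d from centre to line = |−5| / √10 = 5/√10.
Half the chord is √(r² − d²) = √(245/2), so the full chord is 7√10.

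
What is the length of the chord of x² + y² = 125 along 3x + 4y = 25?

The distance from (0, 0) to the line is 25/√25, and r² = 125.
Chord = 2√(r² − d²) = 2·√(100) = 20.

20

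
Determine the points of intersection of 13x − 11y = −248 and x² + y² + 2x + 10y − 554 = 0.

(−25, −7) and (−3, 19)

Express y = (248 + 13x)/11 and substitute into the circle:
290x² + 8120x + 21750 = 0  ⟹  x² + 28x + 75 = 0
x = −3 or x = −25, giving (−3, 19) and (−25, −7).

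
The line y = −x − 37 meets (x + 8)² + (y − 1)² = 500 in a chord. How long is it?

10√2

The distance from (−8, 1) to the line is 30/√2, and r² = 500.
Half the chord is √(r² − d²) = √(50), so the full chord is 10√2.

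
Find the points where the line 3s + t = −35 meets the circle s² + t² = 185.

(−13, 4) and (−8, −11)

From the line, t = −3s − 35. Substituting:
10s² + 210s + 1040 = 0  ⟹  s² + 21s + 104 = 0
s = −8 or s = −13, giving (−8, −11) and (−13, 4).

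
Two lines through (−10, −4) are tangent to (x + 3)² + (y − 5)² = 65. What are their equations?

x − 8y = 22 and 8x + y = −84

Write the tangent as mx − y + (−4 − m·(−10)) = 0 and set its distance from the centre to √65:
(7m − (9))² = 65(m² + 1)
8m² + 63m − 8 = 0, so m = 1/8 or m = −8.
Through (−10, −4) these give x − 8y = 22 and 8x + y = −84.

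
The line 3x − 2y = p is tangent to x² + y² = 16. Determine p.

p = ±4√13

For a tangent, require d(centre, line) = r = 4.
|3·0 − 2·0 − p| / √13 = 4
|p| = 4√13.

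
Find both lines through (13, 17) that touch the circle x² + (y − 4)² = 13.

3x − 2y = 5 and 2x − 3y = −25

A line y − (17) = m(x − (13)) is tangent when its distance from (0, 4) is √13:
[m·(−13) − (−13)]² = 13(m² + 1)
6m² − 13m + 6 = 0, so m = 3/2 or m = 2/3.
With m = 3/2: 3x − 2y = 5. With m = 2/3: 2x − 3y = −25.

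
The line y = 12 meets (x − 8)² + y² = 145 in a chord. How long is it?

2

Express y = 12 and substitute into the circle:
x² − 16x + 63 = 0
x = 9 or x = 7, giving (9, 12) and (7, 12).
|(9, 12) − (7, 12)| = √((2)² + (0)²) = 2.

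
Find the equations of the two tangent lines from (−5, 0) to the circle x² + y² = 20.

2x + y = −10 and 2x − y = −10

Let a tangent through (−5, 0) have slope m. Its distance from (0, 0) must equal 2√5:
(5m − (0))² = 20(m² + 1)
m² − 4 = 0, so m = −2 or m = 2.
Through (−5, 0) these give 2x + y = −10 and 2x − y = −10.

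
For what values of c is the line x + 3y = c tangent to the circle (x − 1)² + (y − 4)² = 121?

c = 13 ± 11√10

The line touches the circle iff its distance from (1, 4) is 11:
|1·1 + 3·4 − c| / √10 = 11
|c − (13)| = 11√10.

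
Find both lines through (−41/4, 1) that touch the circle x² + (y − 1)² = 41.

4x − 5y = −46 and 4x + 5y = −36

Write the tangent as mx − y + (1 − m·(−41/4)) = 0 and set its distance from the centre to √41:
[m·(41/4) − (0)]² = 41(m² + 1)
25m² − 16 = 0, so m = 4/5 or m = −4/5.
With m = 4/5: 4x − 5y = −46. With m = −4/5: 4x + 5y = −36.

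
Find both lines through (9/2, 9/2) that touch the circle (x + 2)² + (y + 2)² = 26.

Let a tangent through (9/2, 9/2) have slope m. Its distance from (−2, −2) must equal √26:
(−13/2m − (−13/2))² = 26(m² + 1)
5m² − 26m + 5 = 0, so m = 1/5 or m = 5.
With m = 1/5: x − 5y = −18. With m = 5: 5x − y = 18.

x − 5y = −18 and 5x − y = 18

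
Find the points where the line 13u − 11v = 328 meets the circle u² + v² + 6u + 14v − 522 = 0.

(−1, −31) and (21, −5)

Express v = (−328 + 13u)/11 and substitute into the circle:
290u² − 5800u − 6090 = 0  ⟹  u² − 20u − 21 = 0
u = 21 or u = −1, giving (21, −5) and (−1, −31).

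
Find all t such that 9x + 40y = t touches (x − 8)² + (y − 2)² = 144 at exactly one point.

For a tangent, require d(centre, line) = r = 12.
|9·8 + 40·2 − t| / √1681 = 12
|t − (152)| = 12·41, so t = 644 or t = −340.

t = −340 or t = 644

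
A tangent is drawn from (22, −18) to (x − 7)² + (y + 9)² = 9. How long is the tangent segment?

3√33

The centre is (7, −9) and r = 3. The square of the distance from P to the centre is 225 + 81 = 306.
By the tangent–radius right angle, tangent length = √(|PO|² − r²) = √297 = 3√33.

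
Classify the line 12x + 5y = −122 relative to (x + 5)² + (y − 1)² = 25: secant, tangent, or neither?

d² = (12·(−5) + 5·1 − (−122))²/169 = 4489/169; r² = 25.
Since d² > r², the line lies outside the circle.

neither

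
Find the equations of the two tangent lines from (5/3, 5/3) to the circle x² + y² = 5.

Write the tangent as mx − y + (5/3 − m·(5/3)) = 0 and set its distance from the centre to √5:
(−5/3m − (−5/3))² = 5(m² + 1)
2m² + 5m + 2 = 0, so m = −1/2 or m = −2.
With m = −1/2: x + 2y = 5. With m = −2: 2x + y = 5.

x + 2y = 5 and 2x + y = 5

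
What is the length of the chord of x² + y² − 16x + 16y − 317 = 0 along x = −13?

The distance from (8, −8) to the line is 21, and r² = 445.
Chord = 2√(r² − d²) = 2·√(4) = 4.

4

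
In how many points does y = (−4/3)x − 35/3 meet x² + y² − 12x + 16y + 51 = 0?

1

Substituting the line into the circle gives 25x² − 20x + 4 = 0.
Discriminant = (−20)² − 4·25·(4) = 0.
A repeated root: the line is tangent.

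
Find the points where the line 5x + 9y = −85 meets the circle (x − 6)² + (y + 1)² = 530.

Substitute y = (−85 − 5x)/9:
106x² − 212x − 34238 = 0  ⟹  x² − 2x − 323 = 0
x = 19 or x = −17, giving (19, −20) and (−17, 0).

(−17, 0) and (19, −20)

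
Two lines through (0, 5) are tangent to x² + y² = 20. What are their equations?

Write the tangent as mx − y + (5 − m·(0)) = 0 and set its distance from the centre to 2√5:
(0m − (−5))² = 20(m² + 1)
4m² − 1 = 0, so m = −1/2 or m = 1/2.
With m = −1/2: x + 2y = 10. With m = 1/2: x − 2y = −10.

x + 2y = 10 and x − 2y = −10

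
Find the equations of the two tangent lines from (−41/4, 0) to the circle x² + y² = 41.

4x + 5y = −41 and 4x − 5y = −41

Let a tangent through (−41/4, 0) have slope m. Its distance from (0, 0) must equal √41:
(41/4m − (0))² = 41(m² + 1)
25m² − 16 = 0, so m = −4/5 or m = 4/5.
With m = −4/5: 4x + 5y = −41. With m = 4/5: 4x − 5y = −41.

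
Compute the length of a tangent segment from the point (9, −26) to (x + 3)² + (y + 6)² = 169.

5√15

The centre is (−3, −6) and r = 13. The square of the distance from P to the centre is 144 + 400 = 544.
By the tangent–radius right angle, tangent length = √(|PO|² − r²) = √375 = 5√15.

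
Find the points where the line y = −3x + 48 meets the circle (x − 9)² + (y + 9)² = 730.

(10, 18) and (26, −30)

Substitute y = −3x + 48:
10x² − 360x + 2600 = 0  ⟹  x² − 36x + 260 = 0
x = 26 or x = 10, giving (26, −30) and (10, 18).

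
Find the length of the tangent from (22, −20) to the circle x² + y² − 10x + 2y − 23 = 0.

√601

With centre O = (5, −1), |OP|² = 650 and r² = 49.
The tangent meets the radius at right angles, so tangent² = |PO|² − r² = 650 − 49 = 601.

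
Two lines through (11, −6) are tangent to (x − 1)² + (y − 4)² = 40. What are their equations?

3x + y = 27 and x + 3y = −7

Let a tangent through (11, −6) have slope m. Its distance from (1, 4) must equal 2√10:
(−10m − (10))² = 40(m² + 1)
3m² + 10m + 3 = 0, so m = −3 or m = −1/3.
With m = −3: 3x + y = 27. With m = −1/3: x + 3y = −7.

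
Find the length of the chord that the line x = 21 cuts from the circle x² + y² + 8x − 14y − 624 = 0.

16

Centre (−4, 7), r² = 689. Perpendicular distance d from centre to line = |−25| / √1 = 25.
Half the chord is √(r² − d²) = √(64), so the full chord is 16.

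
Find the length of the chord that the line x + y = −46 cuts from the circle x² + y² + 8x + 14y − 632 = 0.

Centre (−4, −7), r² = 697. Perpendicular distance d from centre to line = |35| / √2 = 35/√2.
Chord = 2√(r² − d²) = 2·√(169/2) = 13√2.

13√2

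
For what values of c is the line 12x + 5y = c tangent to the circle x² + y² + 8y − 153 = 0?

c = −189 or c = 149

Tangency holds when the distance from the centre (0, −4) to the line equals the radius 13:
|12·0 + 5·(−4) − c| / √169 = 13
|c − (−20)| = 13·13, so c = 149 or c = −189.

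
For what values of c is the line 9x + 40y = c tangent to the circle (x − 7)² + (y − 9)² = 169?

c = −110 or c = 956

The line touches the circle iff its distance from (7, 9) is 13:
|9·7 + 40·9 − c| / √1681 = 13
|c − (423)| = 13·41, so c = 956 or c = −110.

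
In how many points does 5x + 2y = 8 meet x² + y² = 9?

2

Substituting the line into the circle gives 29x² − 80x + 28 = 0.
Δ = 6400 − 3248 = 3152.
Two real roots: the line is a secant.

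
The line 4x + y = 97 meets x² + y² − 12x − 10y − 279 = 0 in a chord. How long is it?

Substitute y = −4x + 97:
17x² − 748x + 8160 = 0  ⟹  x² − 44x + 480 = 0
x = 24 or x = 20, giving (24, 1) and (20, 17).
Chord length = distance between (24, 1) and (20, 17) = √272 = 4√17.

4√17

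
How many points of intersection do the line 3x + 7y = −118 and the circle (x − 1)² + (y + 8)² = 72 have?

0

Substituting the line into the circle gives 58x² + 274x + 365 = 0.
Δ = 75076 − 84680 = −9604.
No real roots: the line does not meet the circle.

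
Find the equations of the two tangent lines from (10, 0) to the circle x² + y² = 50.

A line y − (0) = m(x − (10)) is tangent when its distance from (0, 0) is 5√2:
[m·(−10) − (0)]² = 50(m² + 1)
m² − 1 = 0, so m = −1 or m = 1.
Through (10, 0) these give x + y = 10 and x − y = 10.

x + y = 10 and x − y = 10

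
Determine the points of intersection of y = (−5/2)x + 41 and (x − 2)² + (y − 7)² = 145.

Express y = (82 − 5x)/2 and substitute into the circle:
29x² − 696x + 4060 = 0  ⟹  x² − 24x + 140 = 0
x = 14 or x = 10, giving (14, 6) and (10, 16).

(10, 16) and (14, 6)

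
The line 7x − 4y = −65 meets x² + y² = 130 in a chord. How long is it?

Centre (0, 0), r² = 130. Perpendicular distance d from centre to line = |65| / √65 = 65/√65.
Half the chord is √(r² − d²) = √(65), so the full chord is 2√65.

2√65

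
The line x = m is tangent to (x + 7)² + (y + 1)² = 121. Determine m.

The line touches the circle iff its distance from (−7, −1) is 11:
|1·(−7) + 0·(−1) − m| / √1 = 11
|m − (−7)| = 11, so m = 4 or m = −18.

m = −18 or m = 4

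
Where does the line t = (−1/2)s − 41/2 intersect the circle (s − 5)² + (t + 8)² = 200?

(−5, −18) and (3, −22)

From the line, t = (−41 − s)/2. Substituting:
5s² + 10s − 75 = 0  ⟹  s² + 2s − 15 = 0
s = 3 or s = −5, giving (3, −22) and (−5, −18).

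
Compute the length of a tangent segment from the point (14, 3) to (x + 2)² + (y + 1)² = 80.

8√3

With centre O = (−2, −1), |OP|² = 272 and r² = 80.
By the tangent–radius right angle, tangent length = √(|PO|² − r²) = √192 = 8√3.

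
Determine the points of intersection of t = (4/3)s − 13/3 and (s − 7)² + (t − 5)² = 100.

(1, −3) and (13, 13)

Express t = (−13 + 4s)/3 and substitute into the circle:
25s² − 350s + 325 = 0  ⟹  s² − 14s + 13 = 0
s = 13 or s = 1, giving (13, 13) and (1, −3).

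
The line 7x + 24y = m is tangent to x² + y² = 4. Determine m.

For a tangent, require d(centre, line) = r = 2.
|7·0 + 24·0 − m| / √625 = 2
|m| = 2·25, so m = 50 or m = −50.

m = −50 or m = 50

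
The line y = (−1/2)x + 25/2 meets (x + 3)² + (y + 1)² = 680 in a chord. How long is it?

Express y = (25 − x)/2 and substitute into the circle:
5x² − 30x − 1955 = 0  ⟹  x² − 6x − 391 = 0
x = 23 or x = −17, giving (23, 1) and (−17, 21).
Chord length = distance between (23, 1) and (−17, 21) = √2000 = 20√5.

20√5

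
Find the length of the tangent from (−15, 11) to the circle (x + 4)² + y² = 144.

7√2

Centre (−4, 0), r² = 144. |PO|² = (−11)² + (11)² = 242.
By the tangent–radius right angle, tangent length = √(|PO|² − r²) = √98 = 7√2.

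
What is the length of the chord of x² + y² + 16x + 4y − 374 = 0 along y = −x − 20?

The distance from (−8, −2) to the line is 10/√2, and r² = 442.
Chord = 2√(r² − d²) = 2·√(392) = 28√2.

28√2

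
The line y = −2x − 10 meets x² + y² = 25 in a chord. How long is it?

2√5

The distance from (0, 0) to the line is 10/√5, and r² = 25.
Chord = 2√(r² − d²) = 2·√(5) = 2√5.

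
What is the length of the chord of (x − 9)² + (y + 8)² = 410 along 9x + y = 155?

4√82

The distance from (9, −8) to the line is 82/√82, and r² = 410.
Half the chord is √(r² − d²) = √(328), so the full chord is 4√82.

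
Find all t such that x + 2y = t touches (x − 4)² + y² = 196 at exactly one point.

t = 4 ± 14√5

The line touches the circle iff its distance from (4, 0) is 14:
|1·4 + 2·0 − t| / √5 = 14
|t − (4)| = 14√5.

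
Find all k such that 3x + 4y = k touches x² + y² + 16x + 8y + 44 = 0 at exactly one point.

k = −70 or k = −10

Tangency holds when the distance from the centre (−8, −4) to the line equals the radius 6:
|3·(−8) + 4·(−4) − k| / √25 = 6
|k − (−40)| = 6·5, so k = −10 or k = −70.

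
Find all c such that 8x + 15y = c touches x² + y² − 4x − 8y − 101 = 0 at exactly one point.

Tangency holds when the distance from the centre (2, 4) to the line equals the radius 11:
|8·2 + 15·4 − c| / √289 = 11
|c − (76)| = 11·17, so c = 263 or c = −111.

c = −111 or c = 263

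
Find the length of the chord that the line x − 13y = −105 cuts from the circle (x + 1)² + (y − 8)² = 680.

4√170

Centre (−1, 8), r² = 680. Perpendicular distance d from centre to line = |0| / √170 = 0/√170.
Half the chord is √(r² − d²) = √(680), so the full chord is 4√170.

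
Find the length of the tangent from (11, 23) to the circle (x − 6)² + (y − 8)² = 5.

7√5

With centre O = (6, 8), |OP|² = 250 and r² = 5.
Power of the point: PT² = |PO|² − r² = 245, so PT = 7√5.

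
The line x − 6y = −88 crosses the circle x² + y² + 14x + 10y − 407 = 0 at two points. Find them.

Substitute y = (88 + x)/6:
37x² + 740x − 1628 = 0  ⟹  x² + 20x − 44 = 0
x = 2 or x = −22, giving (2, 15) and (−22, 11).

(−22, 11) and (2, 15)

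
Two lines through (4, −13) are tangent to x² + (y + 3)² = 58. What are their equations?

7x − 3y = 67 and 3x + 7y = −79

Let a tangent through (4, −13) have slope m. Its distance from (0, −3) must equal √58:
(−4m − (10))² = 58(m² + 1)
21m² − 40m − 21 = 0, so m = 7/3 or m = −3/7.
Through (4, −13) these give 7x − 3y = 67 and 3x + 7y = −79.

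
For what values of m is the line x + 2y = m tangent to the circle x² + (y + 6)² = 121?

m = −12 ± 11√5

Tangency holds when the distance from the centre (0, −6) to the line equals the radius 11:
|1·0 + 2·(−6) − m| / √5 = 11
|m − (−12)| = 11√5.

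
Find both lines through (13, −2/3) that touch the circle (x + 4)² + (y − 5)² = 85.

Write the tangent as mx − y + (−2/3 − m·(13)) = 0 and set its distance from the centre to √85:
[m·(−17) − (17/3)]² = 85(m² + 1)
54m² + 51m − 14 = 0, so m = −7/6 or m = 2/9.
With m = −7/6: 7x + 6y = 87. With m = 2/9: 2x − 9y = 32.

7x + 6y = 87 and 2x − 9y = 32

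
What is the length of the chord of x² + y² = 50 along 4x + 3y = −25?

10

From the line, y = (−25 − 4x)/3. Substituting:
25x² + 200x + 175 = 0  ⟹  x² + 8x + 7 = 0
x = −1 or x = −7, giving (−1, −7) and (−7, 1).
|(−1, −7) − (−7, 1)| = √((6)² + (−8)²) = 10.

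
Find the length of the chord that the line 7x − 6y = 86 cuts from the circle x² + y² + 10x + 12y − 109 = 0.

Centre (−5, −6), r² = 170. Perpendicular distance d from centre to line = |−85| / √85 = 85/√85.
Half the chord is √(r² − d²) = √(85), so the full chord is 2√85.

2√85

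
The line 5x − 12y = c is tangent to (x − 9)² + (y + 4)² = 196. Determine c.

For a tangent, require d(centre, line) = r = 14.
|5·9 − 12·(−4) − c| / √169 = 14
|c − (93)| = 14·13, so c = 275 or c = −89.

c = −89 or c = 275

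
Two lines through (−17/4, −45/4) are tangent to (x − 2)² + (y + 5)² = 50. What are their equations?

7x + y = −41 and x + 7y = −83

A line y − (−45/4) = m(x − (−17/4)) is tangent when its distance from (2, −5) is 5√2:
(25/4m − (25/4))² = 50(m² + 1)
7m² + 50m + 7 = 0, so m = −7 or m = −1/7.
With m = −7: 7x + y = −41. With m = −1/7: x + 7y = −83.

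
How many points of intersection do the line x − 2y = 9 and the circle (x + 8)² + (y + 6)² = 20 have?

2

d² = (1·(−8) − 2·(−6) − (9))²/5 = 5; r² = 20.
Since d² < r², the line cuts the circle twice.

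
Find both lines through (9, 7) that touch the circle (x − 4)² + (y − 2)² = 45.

x + 2y = 23 and 2x + y = 25

Let a tangent through (9, 7) have slope m. Its distance from (4, 2) must equal 3√5:
(−5m − (−5))² = 45(m² + 1)
2m² + 5m + 2 = 0, so m = −1/2 or m = −2.
With m = −1/2: x + 2y = 23. With m = −2: 2x + y = 25.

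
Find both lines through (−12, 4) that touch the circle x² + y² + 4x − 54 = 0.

A line y − (4) = m(x − (−12)) is tangent when its distance from (−2, 0) is √58:
(10m − (−4))² = 58(m² + 1)
21m² + 40m − 21 = 0, so m = −7/3 or m = 3/7.
Through (−12, 4) these give 7x + 3y = −72 and 3x − 7y = −64.

7x + 3y = −72 and 3x − 7y = −64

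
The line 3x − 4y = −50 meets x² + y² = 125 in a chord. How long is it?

10

The distance from (0, 0) to the line is 50/√25, and r² = 125.
Half the chord is √(r² − d²) = √(25), so the full chord is 10.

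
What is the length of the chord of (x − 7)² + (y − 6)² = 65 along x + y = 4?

Centre (7, 6), r² = 65. Perpendicular distance d from centre to line = |9| / √2 = 9/√2.
Chord = 2√(r² − d²) = 2·√(49/2) = 7√2.

7√2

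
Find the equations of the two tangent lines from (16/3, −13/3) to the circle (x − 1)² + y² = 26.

Let a tangent through (16/3, −13/3) have slope m. Its distance from (1, 0) must equal √26:
[m·(−13/3) − (13/3)]² = 26(m² + 1)
5m² − 26m + 5 = 0, so m = 5 or m = 1/5.
With m = 5: 5x − y = 31. With m = 1/5: x − 5y = 27.

5x − y = 31 and x − 5y = 27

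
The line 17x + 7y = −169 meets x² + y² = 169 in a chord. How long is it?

From the line, y = (−169 − 17x)/7. Substituting:
338x² + 5746x + 20280 = 0  ⟹  x² + 17x + 60 = 0
x = −5 or x = −12, giving (−5, −12) and (−12, 5).
|(−5, −12) − (−12, 5)| = √((7)² + (−17)²) = 13√2.

13√2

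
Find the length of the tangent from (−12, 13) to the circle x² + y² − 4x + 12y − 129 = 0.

With centre O = (2, −6), |OP|² = 557 and r² = 169.
Power of the point: PT² = |PO|² − r² = 388, so PT = 2√97.

2√97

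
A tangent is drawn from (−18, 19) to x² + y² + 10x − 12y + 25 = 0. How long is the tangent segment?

√302

With centre O = (−5, 6), |OP|² = 338 and r² = 36.
By the tangent–radius right angle, tangent length = √(|PO|² − r²) = √302.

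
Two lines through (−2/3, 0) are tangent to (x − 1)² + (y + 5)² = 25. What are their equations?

3x − 4y = −2 and y = 0

A line y − (0) = m(x − (−2/3)) is tangent when its distance from (1, −5) is 5:
[m·(5/3) − (−5)]² = 25(m² + 1)
4m² − 3m = 0, so m = 3/4 or m = 0.
Through (−2/3, 0) these give 3x − 4y = −2 and y = 0.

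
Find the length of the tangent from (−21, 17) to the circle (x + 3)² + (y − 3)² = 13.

13√3

The centre is (−3, 3) and r = √13. The square of the distance from P to the centre is 324 + 196 = 520.
By the tangent–radius right angle, tangent length = √(|PO|² − r²) = √507 = 13√3.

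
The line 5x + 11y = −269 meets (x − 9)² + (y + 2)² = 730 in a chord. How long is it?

2√146

Substitute y = (−269 − 5x)/11:
146x² + 292x − 17520 = 0  ⟹  x² + 2x − 120 = 0
x = 10 or x = −12, giving (10, −29) and (−12, −19).
Chord length = distance between (10, −29) and (−12, −19) = √584 = 2√146.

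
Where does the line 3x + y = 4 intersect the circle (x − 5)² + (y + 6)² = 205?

Express y = −3x + 4 and substitute into the circle:
10x² − 70x − 80 = 0  ⟹  x² − 7x − 8 = 0
x = 8 or x = −1, giving (8, −20) and (−1, 7).

(−1, 7) and (8, −20)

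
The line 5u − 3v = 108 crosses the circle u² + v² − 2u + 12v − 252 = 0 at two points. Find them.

(9, −21) and (18, −6)

Express v = (−108 + 5u)/3 and substitute into the circle:
34u² − 918u + 5508 = 0  ⟹  u² − 27u + 162 = 0
u = 18 or u = 9, giving (18, −6) and (9, −21).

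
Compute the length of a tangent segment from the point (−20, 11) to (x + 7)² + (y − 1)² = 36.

√233

With centre O = (−7, 1), |OP|² = 269 and r² = 36.
By the tangent–radius right angle, tangent length = √(|PO|² − r²) = √233.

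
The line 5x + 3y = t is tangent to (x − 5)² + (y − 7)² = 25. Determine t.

t = 46 ± 5√34

Tangency holds when the distance from the centre (5, 7) to the line equals the radius 5:
|5·5 + 3·7 − t| / √34 = 5
|t − (46)| = 5√34.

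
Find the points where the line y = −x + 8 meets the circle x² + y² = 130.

From the line, y = −x + 8. Substituting:
2x² − 16x − 66 = 0  ⟹  x² − 8x − 33 = 0
x = 11 or x = −3, giving (11, −3) and (−3, 11).

(−3, 11) and (11, −3)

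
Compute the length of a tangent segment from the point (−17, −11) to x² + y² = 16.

Centre (0, 0), r² = 16. |PO|² = (−17)² + (−11)² = 410.
By the tangent–radius right angle, tangent length = √(|PO|² − r²) = √394.

√394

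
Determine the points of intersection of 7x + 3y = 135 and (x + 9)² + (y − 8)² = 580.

(9, 24) and (15, 10)

From the line, y = (135 − 7x)/3. Substituting:
58x² − 1392x + 7830 = 0  ⟹  x² − 24x + 135 = 0
x = 15 or x = 9, giving (15, 10) and (9, 24).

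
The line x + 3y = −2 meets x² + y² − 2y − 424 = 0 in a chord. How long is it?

Centre (0, 1), r² = 425. Perpendicular distance d from centre to line = |5| / √10 = 5/√10.
Half the chord is √(r² − d²) = √(845/2), so the full chord is 13√10.

13√10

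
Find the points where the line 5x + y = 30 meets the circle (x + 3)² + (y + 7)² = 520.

Express y = −5x + 30 and substitute into the circle:
26x² − 364x + 858 = 0  ⟹  x² − 14x + 33 = 0
x = 11 or x = 3, giving (11, −25) and (3, 15).

(3, 15) and (11, −25)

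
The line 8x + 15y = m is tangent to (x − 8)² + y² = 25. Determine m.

m = −21 or m = 149

For a tangent, require d(centre, line) = r = 5.
|8·8 + 15·0 − m| / √289 = 5
|m − (64)| = 5·17, so m = 149 or m = −21.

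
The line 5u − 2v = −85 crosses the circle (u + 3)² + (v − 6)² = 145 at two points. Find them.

Express v = (85 + 5u)/2 and substitute into the circle:
29u² + 754u + 4785 = 0  ⟹  u² + 26u + 165 = 0
u = −11 or u = −15, giving (−11, 15) and (−15, 5).

(−15, 5) and (−11, 15)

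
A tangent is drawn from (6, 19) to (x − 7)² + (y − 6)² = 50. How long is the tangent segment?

2√30

With centre O = (7, 6), |OP|² = 170 and r² = 50.
Power of the point: PT² = |PO|² − r² = 120, so PT = 2√30.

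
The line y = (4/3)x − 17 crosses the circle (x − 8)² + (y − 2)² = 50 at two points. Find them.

From the line, y = (−51 + 4x)/3. Substituting:
25x² − 600x + 3375 = 0  ⟹  x² − 24x + 135 = 0
x = 15 or x = 9, giving (15, 3) and (9, −5).

(9, −5) and (15, 3)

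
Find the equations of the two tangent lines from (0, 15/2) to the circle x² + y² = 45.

x − 2y = −15 and x + 2y = 15

A line y − (15/2) = m(x − (0)) is tangent when its distance from (0, 0) is 3√5:
[m·(0) − (−15/2)]² = 45(m² + 1)
4m² − 1 = 0, so m = 1/2 or m = −1/2.
With m = 1/2: x − 2y = −15. With m = −1/2: x + 2y = 15.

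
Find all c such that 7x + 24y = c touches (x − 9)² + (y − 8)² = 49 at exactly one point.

For a tangent, require d(centre, line) = r = 7.
|7·9 + 24·8 − c| / √625 = 7
|c − (255)| = 7·25, so c = 430 or c = 80.

c = 80 or c = 430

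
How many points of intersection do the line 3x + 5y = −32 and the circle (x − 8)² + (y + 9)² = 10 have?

Centre (8, −9), r² = 10. Distance² from centre to line = (11)²/34 = 121/34.
Since d² < r², the line cuts the circle twice.

2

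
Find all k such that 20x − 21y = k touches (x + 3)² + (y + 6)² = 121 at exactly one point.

The line touches the circle iff its distance from (−3, −6) is 11:
|20·(−3) − 21·(−6) − k| / √841 = 11
|k − (66)| = 11·29, so k = 385 or k = −253.

k = −253 or k = 385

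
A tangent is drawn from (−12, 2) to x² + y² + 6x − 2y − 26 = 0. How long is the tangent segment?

√46

With centre O = (−3, 1), |OP|² = 82 and r² = 36.
By the tangent–radius right angle, tangent length = √(|PO|² − r²) = √46.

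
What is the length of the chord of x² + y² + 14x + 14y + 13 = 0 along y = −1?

14

Centre (−7, −7), r² = 85. Perpendicular distance d from centre to line = |−6| / √1 = 6.
Half the chord is √(r² − d²) = √(49), so the full chord is 14.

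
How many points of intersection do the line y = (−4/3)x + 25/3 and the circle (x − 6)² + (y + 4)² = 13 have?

d² = (4·6 + 3·(−4) − (25))²/25 = 169/25; r² = 13.
Since d² < r², the line cuts the circle twice.

2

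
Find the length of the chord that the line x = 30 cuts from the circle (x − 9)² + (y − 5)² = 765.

The distance from (9, 5) to the line is 21, and r² = 765.
Half the chord is √(r² − d²) = √(324), so the full chord is 36.

36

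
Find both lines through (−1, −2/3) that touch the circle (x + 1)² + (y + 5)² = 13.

2x + 3y = −4 and 2x − 3y = 0

Let a tangent through (−1, −2/3) have slope m. Its distance from (−1, −5) must equal √13:
[m·(0) − (−13/3)]² = 13(m² + 1)
9m² − 4 = 0, so m = −2/3 or m = 2/3.
Through (−1, −2/3) these give 2x + 3y = −4 and 2x − 3y = 0.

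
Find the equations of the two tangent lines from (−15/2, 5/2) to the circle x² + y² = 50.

7x + y = −50 and x − y = −10

A line y − (5/2) = m(x − (−15/2)) is tangent when its distance from (0, 0) is 5√2:
[m·(15/2) − (−5/2)]² = 50(m² + 1)
m² + 6m − 7 = 0, so m = −7 or m = 1.
With m = −7: 7x + y = −50. With m = 1: x − y = −10.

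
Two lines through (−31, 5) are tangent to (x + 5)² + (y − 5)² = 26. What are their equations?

Let a tangent through (−31, 5) have slope m. Its distance from (−5, 5) must equal √26:
(26m − (0))² = 26(m² + 1)
25m² − 1 = 0, so m = 1/5 or m = −1/5.
With m = 1/5: x − 5y = −56. With m = −1/5: x + 5y = −6.

x − 5y = −56 and x + 5y = −6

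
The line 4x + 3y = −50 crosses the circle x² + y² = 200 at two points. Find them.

Substitute y = (−50 − 4x)/3:
25x² + 400x + 700 = 0  ⟹  x² + 16x + 28 = 0
x = −2 or x = −14, giving (−2, −14) and (−14, 2).

(−14, 2) and (−2, −14)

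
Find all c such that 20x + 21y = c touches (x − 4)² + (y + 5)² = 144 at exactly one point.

c = −373 or c = 323

For a tangent, require d(centre, line) = r = 12.
|20·4 + 21·(−5) − c| / √841 = 12
|c − (−25)| = 12·29, so c = 323 or c = −373.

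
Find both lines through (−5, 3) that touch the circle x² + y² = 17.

A line y − (3) = m(x − (−5)) is tangent when its distance from (0, 0) is √17:
(5m − (−3))² = 17(m² + 1)
4m² + 15m − 4 = 0, so m = 1/4 or m = −4.
Through (−5, 3) these give x − 4y = −17 and 4x + y = −17.

x − 4y = −17 and 4x + y = −17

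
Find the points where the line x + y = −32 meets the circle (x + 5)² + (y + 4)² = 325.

From the line, y = −x − 32. Substituting:
2x² + 66x + 484 = 0  ⟹  x² + 33x + 242 = 0
x = −11 or x = −22, giving (−11, −21) and (−22, −10).

(−22, −10) and (−11, −21)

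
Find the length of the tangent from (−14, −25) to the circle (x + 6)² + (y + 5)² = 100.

2√91

The centre is (−6, −5) and r = 10. The square of the distance from P to the centre is 64 + 400 = 464.
By the tangent–radius right angle, tangent length = √(|PO|² − r²) = √364 = 2√91.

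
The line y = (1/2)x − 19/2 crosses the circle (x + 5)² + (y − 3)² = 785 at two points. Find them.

Express y = (−19 + x)/2 and substitute into the circle:
5x² − 10x − 2415 = 0  ⟹  x² − 2x − 483 = 0
x = 23 or x = −21, giving (23, 2) and (−21, −20).

(−21, −20) and (23, 2)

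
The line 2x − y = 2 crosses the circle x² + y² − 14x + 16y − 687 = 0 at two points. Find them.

Substitute y = 2x − 2:
5x² + 10x − 715 = 0  ⟹  x² + 2x − 143 = 0
x = 11 or x = −13, giving (11, 20) and (−13, −28).

(−13, −28) and (11, 20)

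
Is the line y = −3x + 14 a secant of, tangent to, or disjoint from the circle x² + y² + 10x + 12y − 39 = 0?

disjoint

Centre (−5, −6), r² = 100. Distance² from centre to line = (−35)²/10 = 245/2.
Since d² > r², the line lies outside the circle.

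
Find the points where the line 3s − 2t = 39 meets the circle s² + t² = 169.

Express t = (−39 + 3s)/2 and substitute into the circle:
13s² − 234s + 845 = 0  ⟹  s² − 18s + 65 = 0
s = 13 or s = 5, giving (13, 0) and (5, −12).

(5, −12) and (13, 0)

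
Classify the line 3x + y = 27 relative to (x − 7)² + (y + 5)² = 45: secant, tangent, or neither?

secant

Substituting the line into the circle gives 10x² − 206x + 1028 = 0.
Discriminant = (−206)² − 4·10·(1028) = 1316 > 0.
Two real roots: the line is a secant.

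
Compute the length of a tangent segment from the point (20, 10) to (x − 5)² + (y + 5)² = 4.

With centre O = (5, −5), |OP|² = 450 and r² = 4.
Power of the point: PT² = |PO|² − r² = 446, so PT = √446.

√446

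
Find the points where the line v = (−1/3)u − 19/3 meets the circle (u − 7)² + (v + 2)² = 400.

(−13, −2) and (23, −14)

Express v = (−19 − u)/3 and substitute into the circle:
10u² − 100u − 2990 = 0  ⟹  u² − 10u − 299 = 0
u = 23 or u = −13, giving (23, −14) and (−13, −2).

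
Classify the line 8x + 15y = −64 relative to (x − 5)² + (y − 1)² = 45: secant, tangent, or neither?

neither

Substituting the line into the circle gives 289x² − 986x + 1741 = 0.
Δ = 972196 − 2012596 = −1040400.
No real roots: the line does not meet the circle.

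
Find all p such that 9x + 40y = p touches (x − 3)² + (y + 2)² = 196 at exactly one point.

The line touches the circle iff its distance from (3, −2) is 14:
|9·3 + 40·(−2) − p| / √1681 = 14
|p − (−53)| = 14·41, so p = 521 or p = −627.

p = −627 or p = 521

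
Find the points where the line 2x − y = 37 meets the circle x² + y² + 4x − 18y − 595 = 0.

From the line, y = 2x − 37. Substituting:
5x² − 180x + 1440 = 0  ⟹  x² − 36x + 288 = 0
x = 24 or x = 12, giving (24, 11) and (12, −13).

(12, −13) and (24, 11)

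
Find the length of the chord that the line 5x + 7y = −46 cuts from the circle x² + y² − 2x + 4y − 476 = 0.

Express y = (−46 − 5x)/7 and substitute into the circle:
74x² + 222x − 22496 = 0  ⟹  x² + 3x − 304 = 0
x = 16 or x = −19, giving (16, −18) and (−19, 7).
|(16, −18) − (−19, 7)| = √((35)² + (−25)²) = 5√74.

5√74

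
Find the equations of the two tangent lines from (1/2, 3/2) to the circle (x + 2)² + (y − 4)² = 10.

A line y − (3/2) = m(x − (1/2)) is tangent when its distance from (−2, 4) is √10:
(−5/2m − (5/2))² = 10(m² + 1)
3m² − 10m + 3 = 0, so m = 1/3 or m = 3.
With m = 1/3: x − 3y = −4. With m = 3: 3x − y = 0.

x − 3y = −4 and 3x − y = 0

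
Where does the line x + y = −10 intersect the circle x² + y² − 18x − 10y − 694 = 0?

(−19, 9) and (13, −23)

Substitute y = −x − 10:
2x² + 12x − 494 = 0  ⟹  x² + 6x − 247 = 0
x = 13 or x = −19, giving (13, −23) and (−19, 9).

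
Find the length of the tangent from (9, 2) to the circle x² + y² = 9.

2√19

With centre O = (0, 0), |OP|² = 85 and r² = 9.
By the tangent–radius right angle, tangent length = √(|PO|² − r²) = √76 = 2√19.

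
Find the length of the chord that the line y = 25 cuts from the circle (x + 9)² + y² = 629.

The distance from (−9, 0) to the line is 25, and r² = 629.
Chord = 2√(r² − d²) = 2·√(4) = 4.

4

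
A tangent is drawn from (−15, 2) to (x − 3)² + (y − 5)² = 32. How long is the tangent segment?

√301

Centre (3, 5), r² = 32. |PO|² = (−18)² + (−3)² = 333.
By the tangent–radius right angle, tangent length = √(|PO|² − r²) = √301.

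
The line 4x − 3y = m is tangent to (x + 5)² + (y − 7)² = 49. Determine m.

The line touches the circle iff its distance from (−5, 7) is 7:
|4·(−5) − 3·7 − m| / √25 = 7
|m − (−41)| = 7·5, so m = −6 or m = −76.

m = −76 or m = −6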